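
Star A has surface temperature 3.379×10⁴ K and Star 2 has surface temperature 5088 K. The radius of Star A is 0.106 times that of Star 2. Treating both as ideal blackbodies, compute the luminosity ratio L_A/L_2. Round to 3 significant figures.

L_A/L_2 ≈ 21.9

L ∝ R²T⁴, so L_A/L_2 = (R_A/R_2)²(T_A/T_2)⁴ = (0.106)² × (3.379×10⁴/5088)⁴ = 0.011236 × 1945.20 = 21.9.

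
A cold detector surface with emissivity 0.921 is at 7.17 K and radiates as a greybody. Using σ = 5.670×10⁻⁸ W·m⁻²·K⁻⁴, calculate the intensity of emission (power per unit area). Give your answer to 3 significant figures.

Stefan–Boltzmann: I = εσT⁴ = 0.921 × 5.670×10⁻⁸ × (7.17)⁴ = 1.38×10⁻⁴ W/m².

I ≈ 1.38×10⁻⁴ W/m²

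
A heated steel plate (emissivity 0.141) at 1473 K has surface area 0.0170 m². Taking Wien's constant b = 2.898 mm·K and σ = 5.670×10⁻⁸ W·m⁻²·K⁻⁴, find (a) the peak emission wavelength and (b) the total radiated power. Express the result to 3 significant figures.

λ_max ≈ 1.97×10³ nm; P ≈ 640 W

(a) λ_max = b/T = 2.898×10⁻³/1473 = 1.967×10⁻⁶ m = 1.97×10³ nm.
Area A = 0.0170 m².
(b) P = εσAT⁴ = 0.141×5.670×10⁻⁸×0.0170×(1473)⁴ = 640 W.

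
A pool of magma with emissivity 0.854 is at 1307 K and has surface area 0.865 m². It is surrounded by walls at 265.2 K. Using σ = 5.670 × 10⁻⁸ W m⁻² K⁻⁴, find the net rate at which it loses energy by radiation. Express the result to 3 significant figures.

Area A = 0.865 m².
Net radiated power P_net = εσA(T⁴ − T₀⁴) = 0.854×5.670×10⁻⁸×0.865×(1307⁴ − 265.2⁴).
T⁴ − T₀⁴ = 2.91811×10¹² − 4.94646×10⁹ = 2.91316×10¹² K⁴, so P_net = 1.22×10⁵ W.

Net loss ≈ 1.22×10⁵ W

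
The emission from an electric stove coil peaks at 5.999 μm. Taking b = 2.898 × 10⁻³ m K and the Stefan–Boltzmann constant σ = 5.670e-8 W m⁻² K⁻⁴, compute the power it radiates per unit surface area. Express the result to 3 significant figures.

Wien's law: T = b/λ_max = 2.898×10⁻³/5.999×10⁻⁶ = 483.081 K.
Then I = σT⁴ = 5.670×10⁻⁸×(483.081)⁴ = 3.09×10³ W/m².

I ≈ 3.09×10³ W/m²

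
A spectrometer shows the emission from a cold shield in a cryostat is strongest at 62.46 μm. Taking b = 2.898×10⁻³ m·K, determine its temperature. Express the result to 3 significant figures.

Wien's law gives T = b/λ_max = (2.898×10⁻³ m·K)/(6.246×10⁻⁵ m) = 46.4 K.

T ≈ 46.4 K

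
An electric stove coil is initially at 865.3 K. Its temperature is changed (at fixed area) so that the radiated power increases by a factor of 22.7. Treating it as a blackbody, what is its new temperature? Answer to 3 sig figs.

T₂ ≈ 1.89×10³ K

P ∝ T⁴, so T₂/T₁ = (P₂/P₁)^(1/4) = (22.7)^(1/4) = 2.18276.
T₂ = 865.3 × 2.18276 = 1.89×10³ K.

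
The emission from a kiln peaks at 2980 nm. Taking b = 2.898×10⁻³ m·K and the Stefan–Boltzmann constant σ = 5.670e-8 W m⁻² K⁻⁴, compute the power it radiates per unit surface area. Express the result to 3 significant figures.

I ≈ 5.07×10⁴ W/m²

Wien's law: T = b/λ_max = 2.898×10⁻³/2.980×10⁻⁶ = 972.483 K.
Then I = σT⁴ = 5.670×10⁻⁸×(972.483)⁴ = 5.07×10⁴ W/m².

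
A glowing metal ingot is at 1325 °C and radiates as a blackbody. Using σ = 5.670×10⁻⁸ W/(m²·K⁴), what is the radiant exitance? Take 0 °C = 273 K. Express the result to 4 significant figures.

I ≈ 3.697×10⁵ W/m²

T = 1325 °C + 273 = 1598 K.
Stefan–Boltzmann: I = σT⁴ = 5.670×10⁻⁸ × (1598)⁴ = 3.697×10⁵ W/m².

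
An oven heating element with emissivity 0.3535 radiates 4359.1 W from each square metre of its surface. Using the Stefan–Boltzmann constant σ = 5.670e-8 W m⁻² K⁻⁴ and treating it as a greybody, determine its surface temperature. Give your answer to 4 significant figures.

I = εσT⁴, so T = (I/εσ)^(1/4) = (4359.1/(0.3535×5.670×10⁻⁸))^(1/4) = 682.9 K.

T ≈ 682.9 K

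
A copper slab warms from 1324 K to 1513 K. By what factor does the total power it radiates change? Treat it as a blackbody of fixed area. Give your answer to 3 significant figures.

P ∝ T⁴, so P₂/P₁ = (T₂/T₁)⁴ = (1513/1324)⁴ = (1.14275)⁴ = 1.71.

P₂/P₁ ≈ 1.71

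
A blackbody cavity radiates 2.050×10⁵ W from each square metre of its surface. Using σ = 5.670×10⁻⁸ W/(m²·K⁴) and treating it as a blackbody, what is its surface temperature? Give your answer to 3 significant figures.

I = σT⁴, so T = (I/σ)^(1/4) = (2.050×10⁵/(5.670×10⁻⁸))^(1/4) = 1.38×10³ K.

T ≈ 1.38×10³ K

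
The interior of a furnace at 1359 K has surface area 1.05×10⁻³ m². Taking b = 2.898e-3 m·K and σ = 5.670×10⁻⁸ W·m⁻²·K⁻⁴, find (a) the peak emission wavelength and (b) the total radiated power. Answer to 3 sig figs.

λ_max ≈ 2.13×10³ nm; P ≈ 203 W

(a) λ_max = b/T = 2.898×10⁻³/1359 = 2.132×10⁻⁶ m = 2.13×10³ nm.
Area A = 1.05×10⁻³ m².
(b) P = σAT⁴ = 5.670×10⁻⁸×1.05×10⁻³×(1359)⁴ = 203 W.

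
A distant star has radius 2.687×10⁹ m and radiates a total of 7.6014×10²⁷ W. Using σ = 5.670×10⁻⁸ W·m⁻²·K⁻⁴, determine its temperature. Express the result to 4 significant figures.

Surface area A = 4πR² = 4π(2.687×10⁹ m)² = 9.07288×10¹⁹ m².
P = σAT⁴ ⇒ T = (P/(σA))^(1/4) = (7.6014×10²⁷/(5.670×10⁻⁸×9.07288×10¹⁹))^(1/4) = 6200 K.

T ≈ 6200 K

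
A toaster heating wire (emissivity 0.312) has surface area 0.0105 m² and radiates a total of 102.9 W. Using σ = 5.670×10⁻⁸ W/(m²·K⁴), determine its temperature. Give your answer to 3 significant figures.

T ≈ 863 K

Area A = 0.0105 m².
P = εσAT⁴ ⇒ T = (P/(εσA))^(1/4) = (102.9/(0.312×5.670×10⁻⁸×0.0105))^(1/4) = 863 K.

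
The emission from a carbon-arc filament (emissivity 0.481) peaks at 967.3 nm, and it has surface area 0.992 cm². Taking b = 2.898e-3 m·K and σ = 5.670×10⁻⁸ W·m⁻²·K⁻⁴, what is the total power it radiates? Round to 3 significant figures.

Wien's law: T = b/λ_max = 2.898×10⁻³/9.673×10⁻⁷ = 2995.97 K.
Area A = 0.992 cm² = 9.92×10⁻⁵ m².
Then P = εσAT⁴ = 0.481×5.670×10⁻⁸×9.92×10⁻⁵×(2995.97)⁴ = 218 W.

P ≈ 218 W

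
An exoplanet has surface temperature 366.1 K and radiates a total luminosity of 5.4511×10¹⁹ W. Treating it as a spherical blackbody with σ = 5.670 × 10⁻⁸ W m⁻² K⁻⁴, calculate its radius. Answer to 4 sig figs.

L = 4πR²σT⁴ ⇒ R = √(L/(4πσT⁴)).
σT⁴ = 1018.55 W/m², so R = √(5.4511×10¹⁹/(4π×1018.55)) = 6.526×10⁷ m.

R ≈ 6.526×10⁷ m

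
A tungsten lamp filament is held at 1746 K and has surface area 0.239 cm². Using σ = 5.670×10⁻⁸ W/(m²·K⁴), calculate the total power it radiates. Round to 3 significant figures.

Area A = 0.239 cm² = 2.39×10⁻⁵ m².
P = σAT⁴ = 5.670×10⁻⁸ × 2.39×10⁻⁵ × (1746)⁴ = 12.6 W.

P ≈ 12.6 W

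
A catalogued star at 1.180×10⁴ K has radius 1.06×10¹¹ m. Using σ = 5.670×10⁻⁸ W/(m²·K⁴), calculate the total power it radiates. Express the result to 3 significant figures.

P ≈ 1.55×10³² W

Surface area A = 4πR² = 4π(1.06×10¹¹ m)² = 1.41196×10²³ m².
P = σAT⁴ = 5.670×10⁻⁸ × 1.41196×10²³ × (1.180×10⁴)⁴ = 1.55×10³² W.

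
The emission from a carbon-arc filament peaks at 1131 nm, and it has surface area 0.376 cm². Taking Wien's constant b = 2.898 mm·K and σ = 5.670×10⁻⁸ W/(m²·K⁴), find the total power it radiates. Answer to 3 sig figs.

Wien's law: T = b/λ_max = 2.898×10⁻³/1.131×10⁻⁶ = 2562.33 K.
Area A = 0.376 cm² = 3.76×10⁻⁵ m².
Then P = σAT⁴ = 5.670×10⁻⁸×3.76×10⁻⁵×(2562.33)⁴ = 91.9 W.

P ≈ 91.9 W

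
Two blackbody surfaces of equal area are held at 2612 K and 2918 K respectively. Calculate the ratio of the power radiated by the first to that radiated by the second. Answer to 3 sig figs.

P₁/P₂ ≈ 0.642

With equal areas, P₁/P₂ = (T₁/T₂)⁴ = (2612/2918)⁴ = 0.642.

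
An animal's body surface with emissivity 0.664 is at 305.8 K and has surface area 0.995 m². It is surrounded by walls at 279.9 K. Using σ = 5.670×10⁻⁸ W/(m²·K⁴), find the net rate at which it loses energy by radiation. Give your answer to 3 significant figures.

Area A = 0.995 m².
Net radiated power P_net = εσA(T⁴ − T₀⁴) = 0.664×5.670×10⁻⁸×0.995×(305.8⁴ − 279.9⁴).
T⁴ − T₀⁴ = 8.74480×10⁹ − 6.13778×10⁹ = 2.60702×10⁹ K⁴, so P_net = 97.7 W.

Net loss ≈ 97.7 W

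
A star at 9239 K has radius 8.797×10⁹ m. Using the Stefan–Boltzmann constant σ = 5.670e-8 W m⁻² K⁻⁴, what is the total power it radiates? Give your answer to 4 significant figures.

P ≈ 4.018×10²⁹ W

Surface area A = 4πR² = 4π(8.797×10⁹ m)² = 9.72476×10²⁰ m².
P = σAT⁴ = 5.670×10⁻⁸ × 9.72476×10²⁰ × (9239)⁴ = 4.018×10²⁹ W.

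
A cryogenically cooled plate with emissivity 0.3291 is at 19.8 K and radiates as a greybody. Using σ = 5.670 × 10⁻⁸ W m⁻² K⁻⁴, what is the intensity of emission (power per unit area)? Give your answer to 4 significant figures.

I ≈ 2.868×10⁻³ W/m²

Stefan–Boltzmann: I = εσT⁴ = 0.3291 × 5.670×10⁻⁸ × (19.8)⁴ = 2.868×10⁻³ W/m².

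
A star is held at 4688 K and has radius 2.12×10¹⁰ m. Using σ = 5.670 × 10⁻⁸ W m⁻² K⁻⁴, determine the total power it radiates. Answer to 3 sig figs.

Surface area A = 4πR² = 4π(2.12×10¹⁰ m)² = 5.64783×10²¹ m².
P = σAT⁴ = 5.670×10⁻⁸ × 5.64783×10²¹ × (4688)⁴ = 1.55×10²⁹ W.

P ≈ 1.55×10²⁹ W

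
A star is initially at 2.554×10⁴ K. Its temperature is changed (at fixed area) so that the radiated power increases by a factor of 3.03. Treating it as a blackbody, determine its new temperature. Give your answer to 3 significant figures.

T₂ ≈ 3.37×10⁴ K

P ∝ T⁴, so T₂/T₁ = (P₂/P₁)^(1/4) = (3.03)^(1/4) = 1.31935.
T₂ = 2.554×10⁴ × 1.31935 = 3.37×10⁴ K.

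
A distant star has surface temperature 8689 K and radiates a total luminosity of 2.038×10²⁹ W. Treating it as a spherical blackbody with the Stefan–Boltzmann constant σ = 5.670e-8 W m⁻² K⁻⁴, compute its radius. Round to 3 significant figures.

L = 4πR²σT⁴ ⇒ R = √(L/(4πσT⁴)).
σT⁴ = 3.23193×10⁸ W/m², so R = √(2.038×10²⁹/(4π×3.23193×10⁸)) = 7.08×10⁹ m.

R ≈ 7.08×10⁹ m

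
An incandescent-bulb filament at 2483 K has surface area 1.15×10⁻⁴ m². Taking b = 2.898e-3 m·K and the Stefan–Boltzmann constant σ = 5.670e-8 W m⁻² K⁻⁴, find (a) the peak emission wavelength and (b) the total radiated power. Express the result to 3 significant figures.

λ_max ≈ 1.17×10³ nm; P ≈ 248 W

(a) λ_max = b/T = 2.898×10⁻³/2483 = 1.167×10⁻⁶ m = 1.17×10³ nm.
Area A = 1.15×10⁻⁴ m².
(b) P = σAT⁴ = 5.670×10⁻⁸×1.15×10⁻⁴×(2483)⁴ = 248 W.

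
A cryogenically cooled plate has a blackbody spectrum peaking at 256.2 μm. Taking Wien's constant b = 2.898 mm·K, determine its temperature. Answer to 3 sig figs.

Wien's law gives T = b/λ_max = (2.898×10⁻³ m·K)/(2.562×10⁻⁴ m) = 11.3 K.

T ≈ 11.3 K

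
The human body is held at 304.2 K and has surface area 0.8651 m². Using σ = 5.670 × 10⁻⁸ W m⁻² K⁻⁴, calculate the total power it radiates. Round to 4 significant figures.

Area A = 0.8651 m².
P = σAT⁴ = 5.670×10⁻⁸ × 0.8651 × (304.2)⁴ = 420.0 W.

P ≈ 420.0 W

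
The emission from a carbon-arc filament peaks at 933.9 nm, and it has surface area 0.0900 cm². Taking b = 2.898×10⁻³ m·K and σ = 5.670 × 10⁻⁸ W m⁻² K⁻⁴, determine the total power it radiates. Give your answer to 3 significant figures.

P ≈ 47.3 W

Wien's law: T = b/λ_max = 2.898×10⁻³/9.339×10⁻⁷ = 3103.12 K.
Area A = 0.0900 cm² = 9.00×10⁻⁶ m².
Then P = σAT⁴ = 5.670×10⁻⁸×9.00×10⁻⁶×(3103.12)⁴ = 47.3 W.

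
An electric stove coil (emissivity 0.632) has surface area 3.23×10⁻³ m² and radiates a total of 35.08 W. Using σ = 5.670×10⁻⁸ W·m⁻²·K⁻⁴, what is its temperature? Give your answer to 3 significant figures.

Area A = 3.23×10⁻³ m².
P = εσAT⁴ ⇒ T = (P/(εσA))^(1/4) = (35.08/(0.632×5.670×10⁻⁸×3.23×10⁻³))^(1/4) = 742 K.

T ≈ 742 K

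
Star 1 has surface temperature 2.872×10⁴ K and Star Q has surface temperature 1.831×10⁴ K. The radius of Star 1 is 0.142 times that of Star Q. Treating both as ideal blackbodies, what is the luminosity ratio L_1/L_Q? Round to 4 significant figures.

L_1/L_Q ≈ 0.1221

L ∝ R²T⁴, so L_1/L_Q = (R_1/R_Q)²(T_1/T_Q)⁴ = (0.142)² × (2.872×10⁴/1.831×10⁴)⁴ = 0.020164 × 6.05319 = 0.1221.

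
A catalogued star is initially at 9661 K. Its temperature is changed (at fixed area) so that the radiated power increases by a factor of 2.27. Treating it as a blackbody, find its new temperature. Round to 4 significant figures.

T₂ ≈ 1.186×10⁴ K

P ∝ T⁴, so T₂/T₁ = (P₂/P₁)^(1/4) = (2.27)^(1/4) = 1.22746.
T₂ = 9661 × 1.22746 = 1.186×10⁴ K.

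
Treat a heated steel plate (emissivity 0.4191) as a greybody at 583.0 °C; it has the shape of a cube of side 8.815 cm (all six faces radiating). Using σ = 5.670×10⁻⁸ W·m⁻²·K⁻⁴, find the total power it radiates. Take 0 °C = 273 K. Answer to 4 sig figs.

T = 583.0 °C + 273 = 856.0 K.
Area A = 6s² = 6×(0.08815 m)² = 0.0466225 m².
P = εσAT⁴ = 0.4191 × 5.670×10⁻⁸ × 0.0466225 × (856.0)⁴ = 594.8 W.

P ≈ 594.8 W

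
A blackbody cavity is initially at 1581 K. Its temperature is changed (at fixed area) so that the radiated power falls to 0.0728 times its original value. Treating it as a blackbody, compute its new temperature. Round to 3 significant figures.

P ∝ T⁴, so T₂/T₁ = (P₂/P₁)^(1/4) = (0.0728)^(1/4) = 0.519437.
T₂ = 1581 × 0.519437 = 821 K.

T₂ ≈ 821 K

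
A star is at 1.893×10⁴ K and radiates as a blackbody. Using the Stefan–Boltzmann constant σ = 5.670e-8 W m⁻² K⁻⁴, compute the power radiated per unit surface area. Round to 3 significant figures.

I ≈ 7.28×10⁹ W/m²

Stefan–Boltzmann: I = σT⁴ = 5.670×10⁻⁸ × (1.893×10⁴)⁴ = 7.28×10⁹ W/m².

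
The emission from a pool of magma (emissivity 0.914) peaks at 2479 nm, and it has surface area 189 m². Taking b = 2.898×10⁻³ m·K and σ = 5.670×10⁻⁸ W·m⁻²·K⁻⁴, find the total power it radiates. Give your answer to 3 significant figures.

P ≈ 1.83×10⁷ W

Wien's law: T = b/λ_max = 2.898×10⁻³/2.479×10⁻⁶ = 1169.02 K.
Area A = 189 m².
Then P = εσAT⁴ = 0.914×5.670×10⁻⁸×189×(1169.02)⁴ = 1.83×10⁷ W.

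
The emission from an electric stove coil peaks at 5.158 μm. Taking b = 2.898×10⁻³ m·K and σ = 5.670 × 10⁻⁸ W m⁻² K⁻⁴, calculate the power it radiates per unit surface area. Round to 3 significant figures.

Wien's law: T = b/λ_max = 2.898×10⁻³/5.158×10⁻⁶ = 561.846 K.
Then I = σT⁴ = 5.670×10⁻⁸×(561.846)⁴ = 5.65×10³ W/m².

I ≈ 5.65×10³ W/m²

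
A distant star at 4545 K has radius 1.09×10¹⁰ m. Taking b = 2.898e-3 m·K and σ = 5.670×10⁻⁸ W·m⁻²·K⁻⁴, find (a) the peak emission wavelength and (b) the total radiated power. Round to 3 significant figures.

λ_max ≈ 0.638 μm; P ≈ 3.61×10²⁸ W

(a) λ_max = b/T = 2.898×10⁻³/4545 = 6.376×10⁻⁷ m = 0.638 μm.
Surface area A = 4πR² = 4π(1.09×10¹⁰ m)² = 1.49301×10²¹ m².
(b) P = σAT⁴ = 5.670×10⁻⁸×1.49301×10²¹×(4545)⁴ = 3.61×10²⁸ W.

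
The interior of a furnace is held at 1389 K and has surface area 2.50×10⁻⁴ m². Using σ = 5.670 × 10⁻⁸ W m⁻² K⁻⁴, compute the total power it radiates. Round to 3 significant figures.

P ≈ 52.8 W

Area A = 2.50×10⁻⁴ m².
P = σAT⁴ = 5.670×10⁻⁸ × 2.50×10⁻⁴ × (1389)⁴ = 52.8 W.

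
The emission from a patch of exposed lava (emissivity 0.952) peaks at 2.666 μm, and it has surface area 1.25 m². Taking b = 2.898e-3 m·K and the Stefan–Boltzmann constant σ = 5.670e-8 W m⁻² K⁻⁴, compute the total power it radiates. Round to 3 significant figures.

P ≈ 9.42×10⁴ W

Wien's law: T = b/λ_max = 2.898×10⁻³/2.666×10⁻⁶ = 1087.02 K.
Area A = 1.25 m².
Then P = εσAT⁴ = 0.952×5.670×10⁻⁸×1.25×(1087.02)⁴ = 9.42×10⁴ W.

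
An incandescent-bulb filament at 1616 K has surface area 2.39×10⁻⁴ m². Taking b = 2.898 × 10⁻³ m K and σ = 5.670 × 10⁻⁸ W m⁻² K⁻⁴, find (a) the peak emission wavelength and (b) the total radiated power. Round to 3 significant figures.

λ_max ≈ 1.79 μm; P ≈ 92.4 W

(a) λ_max = b/T = 2.898×10⁻³/1616 = 1.793×10⁻⁶ m = 1.79 μm.
Area A = 2.39×10⁻⁴ m².
(b) P = σAT⁴ = 5.670×10⁻⁸×2.39×10⁻⁴×(1616)⁴ = 92.4 W.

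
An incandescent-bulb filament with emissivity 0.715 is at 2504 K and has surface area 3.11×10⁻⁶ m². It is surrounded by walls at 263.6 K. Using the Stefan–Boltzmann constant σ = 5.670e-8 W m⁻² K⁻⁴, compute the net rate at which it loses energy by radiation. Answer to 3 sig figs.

Area A = 3.11×10⁻⁶ m².
Net radiated power P_net = εσA(T⁴ − T₀⁴) = 0.715×5.670×10⁻⁸×3.11×10⁻⁶×(2504⁴ − 263.6⁴).
T⁴ − T₀⁴ = 3.93131×10¹³ − 4.82816×10⁹ = 3.93083×10¹³ K⁴, so P_net = 4.96 W.

Net loss ≈ 4.96 W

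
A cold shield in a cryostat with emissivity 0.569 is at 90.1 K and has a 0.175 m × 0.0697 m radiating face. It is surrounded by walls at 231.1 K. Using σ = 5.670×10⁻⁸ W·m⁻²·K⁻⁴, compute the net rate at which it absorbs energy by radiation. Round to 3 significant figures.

Area A = 0.175 × 0.0697 = 0.0121975 m².
Net radiated power P_net = εσA(T⁴ − T₀⁴) = 0.569×5.670×10⁻⁸×0.0121975×(90.1⁴ − 231.1⁴).
T⁴ − T₀⁴ = 6.59021×10⁷ − 2.85233×10⁹ = -2.78643×10⁹ K⁴, so P_net = -1.10 W — negative, meaning a net gain of 1.10 W.

Net gain ≈ 1.10 W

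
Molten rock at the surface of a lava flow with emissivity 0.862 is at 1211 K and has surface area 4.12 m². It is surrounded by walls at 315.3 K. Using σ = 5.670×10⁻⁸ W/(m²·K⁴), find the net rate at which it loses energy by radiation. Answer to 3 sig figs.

Area A = 4.12 m².
Net radiated power P_net = εσA(T⁴ − T₀⁴) = 0.862×5.670×10⁻⁸×4.12×(1211⁴ − 315.3⁴).
T⁴ − T₀⁴ = 2.15068×10¹² − 9.88316×10⁹ = 2.14080×10¹² K⁴, so P_net = 4.31×10⁵ W.

Net loss ≈ 4.31×10⁵ W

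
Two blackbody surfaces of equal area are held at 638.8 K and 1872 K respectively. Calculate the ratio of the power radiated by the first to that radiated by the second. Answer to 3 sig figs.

P₁/P₂ ≈ 0.0136

With equal areas, P₁/P₂ = (T₁/T₂)⁴ = (638.8/1872)⁴ = 0.0136.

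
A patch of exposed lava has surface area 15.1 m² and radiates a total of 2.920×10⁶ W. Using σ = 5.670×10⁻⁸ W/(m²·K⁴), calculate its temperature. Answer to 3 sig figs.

Area A = 15.1 m².
P = σAT⁴ ⇒ T = (P/(σA))^(1/4) = (2.920×10⁶/(5.670×10⁻⁸×15.1))^(1/4) = 1.36×10³ K.

T ≈ 1.36×10³ K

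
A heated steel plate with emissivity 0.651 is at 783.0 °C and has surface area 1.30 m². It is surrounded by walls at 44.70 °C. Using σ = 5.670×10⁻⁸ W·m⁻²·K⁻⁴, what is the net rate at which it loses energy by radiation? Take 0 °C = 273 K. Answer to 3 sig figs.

Net loss ≈ 5.92×10⁴ W

T = 783.0 °C + 273 = 1056.0 K.
Surroundings: T = 44.70 °C + 273 = 317.70 K.
Area A = 1.30 m².
Net radiated power P_net = εσA(T⁴ − T₀⁴) = 0.651×5.670×10⁻⁸×1.30×(1056.0⁴ − 317.70⁴).
T⁴ − T₀⁴ = 1.24353×10¹² − 1.01875×10¹⁰ = 1.23334×10¹² K⁴, so P_net = 5.92×10⁴ W.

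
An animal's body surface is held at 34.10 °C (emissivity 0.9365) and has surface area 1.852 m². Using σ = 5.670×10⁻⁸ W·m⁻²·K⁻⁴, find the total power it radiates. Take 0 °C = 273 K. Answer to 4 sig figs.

T = 34.10 °C + 273 = 307.10 K.
Area A = 1.852 m².
P = εσAT⁴ = 0.9365 × 5.670×10⁻⁸ × 1.852 × (307.10)⁴ = 874.7 W.

P ≈ 874.7 W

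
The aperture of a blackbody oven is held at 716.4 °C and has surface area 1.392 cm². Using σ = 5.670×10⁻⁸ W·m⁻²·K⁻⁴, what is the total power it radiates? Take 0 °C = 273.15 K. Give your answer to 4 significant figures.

T = 716.4 °C + 273.15 = 989.55 K.
Area A = 1.392 cm² = 1.392×10⁻⁴ m².
P = σAT⁴ = 5.670×10⁻⁸ × 1.392×10⁻⁴ × (989.55)⁴ = 7.568 W.

P ≈ 7.568 W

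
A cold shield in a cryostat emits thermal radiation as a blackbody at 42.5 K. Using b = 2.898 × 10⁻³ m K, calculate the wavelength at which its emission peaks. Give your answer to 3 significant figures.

Wien's displacement law: λ_max = b/T = (2.898×10⁻³ m·K)/(42.5 K) = 6.819×10⁻⁵ m.
That is 68.2 μm, in the infrared range.

λ_max ≈ 68.2 μm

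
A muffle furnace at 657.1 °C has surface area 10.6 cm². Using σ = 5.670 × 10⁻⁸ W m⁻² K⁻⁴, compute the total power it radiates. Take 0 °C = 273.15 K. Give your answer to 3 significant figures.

P ≈ 45.0 W

T = 657.1 °C + 273.15 = 930.25 K.
Area A = 10.6 cm² = 1.06×10⁻³ m².
P = σAT⁴ = 5.670×10⁻⁸ × 1.06×10⁻³ × (930.25)⁴ = 45.0 W.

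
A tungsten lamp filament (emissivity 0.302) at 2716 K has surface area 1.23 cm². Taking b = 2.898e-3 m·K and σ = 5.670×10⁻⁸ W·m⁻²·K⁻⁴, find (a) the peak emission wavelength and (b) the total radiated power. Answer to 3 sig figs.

(a) λ_max = b/T = 2.898×10⁻³/2716 = 1.067×10⁻⁶ m = 1.07×10³ nm.
Area A = 1.23 cm² = 1.23×10⁻⁴ m².
(b) P = εσAT⁴ = 0.302×5.670×10⁻⁸×1.23×10⁻⁴×(2716)⁴ = 115 W.

λ_max ≈ 1.07×10³ nm; P ≈ 115 W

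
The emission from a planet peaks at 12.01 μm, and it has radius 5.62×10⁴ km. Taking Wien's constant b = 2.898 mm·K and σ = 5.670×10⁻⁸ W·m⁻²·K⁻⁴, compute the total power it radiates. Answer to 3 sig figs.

P ≈ 7.63×10¹⁸ W

Wien's law: T = b/λ_max = 2.898×10⁻³/1.201×10⁻⁵ = 241.299 K.
Surface area A = 4πR² = 4π(5.62×10⁷ m)² = 3.96901×10¹⁶ m².
Then P = σAT⁴ = 5.670×10⁻⁸×3.96901×10¹⁶×(241.299)⁴ = 7.63×10¹⁸ W.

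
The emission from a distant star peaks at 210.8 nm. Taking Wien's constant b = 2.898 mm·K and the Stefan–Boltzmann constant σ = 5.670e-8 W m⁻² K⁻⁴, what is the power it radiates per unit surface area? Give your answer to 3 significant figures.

I ≈ 2.03×10⁹ W/m²

Wien's law: T = b/λ_max = 2.898×10⁻³/2.108×10⁻⁷ = 13747.6 K.
Then I = σT⁴ = 5.670×10⁻⁸×(13747.6)⁴ = 2.03×10⁹ W/m².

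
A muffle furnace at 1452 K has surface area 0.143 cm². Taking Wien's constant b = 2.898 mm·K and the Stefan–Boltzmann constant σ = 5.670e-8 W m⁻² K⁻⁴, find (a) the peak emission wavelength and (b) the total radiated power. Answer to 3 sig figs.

(a) λ_max = b/T = 2.898×10⁻³/1452 = 1.996×10⁻⁶ m = 2.00 μm.
Area A = 0.143 cm² = 1.43×10⁻⁵ m².
(b) P = σAT⁴ = 5.670×10⁻⁸×1.43×10⁻⁵×(1452)⁴ = 3.60 W.

λ_max ≈ 2.00 μm; P ≈ 3.60 W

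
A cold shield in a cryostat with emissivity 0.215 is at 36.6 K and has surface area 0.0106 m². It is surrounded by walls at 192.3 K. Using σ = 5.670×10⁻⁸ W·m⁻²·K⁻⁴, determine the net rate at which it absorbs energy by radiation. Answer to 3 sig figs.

Net gain ≈ 0.176 W

Area A = 0.0106 m².
Net radiated power P_net = εσA(T⁴ − T₀⁴) = 0.215×5.670×10⁻⁸×0.0106×(36.6⁴ − 192.3⁴).
T⁴ − T₀⁴ = 1.79442×10⁶ − 1.36747×10⁹ = -1.36568×10⁹ K⁴, so P_net = -0.176 W — negative, meaning a net gain of 0.176 W.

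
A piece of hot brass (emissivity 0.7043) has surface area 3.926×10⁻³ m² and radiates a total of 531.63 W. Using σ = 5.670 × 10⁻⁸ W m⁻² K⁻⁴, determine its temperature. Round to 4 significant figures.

T ≈ 1357 K

Area A = 3.926×10⁻³ m².
P = εσAT⁴ ⇒ T = (P/(εσA))^(1/4) = (531.63/(0.7043×5.670×10⁻⁸×3.926×10⁻³))^(1/4) = 1357 K.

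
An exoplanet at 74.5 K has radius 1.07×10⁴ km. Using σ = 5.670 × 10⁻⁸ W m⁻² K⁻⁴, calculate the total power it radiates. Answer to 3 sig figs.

Surface area A = 4πR² = 4π(1.07×10⁷ m)² = 1.43872×10¹⁵ m².
P = σAT⁴ = 5.670×10⁻⁸ × 1.43872×10¹⁵ × (74.5)⁴ = 2.51×10¹⁵ W.

P ≈ 2.51×10¹⁵ W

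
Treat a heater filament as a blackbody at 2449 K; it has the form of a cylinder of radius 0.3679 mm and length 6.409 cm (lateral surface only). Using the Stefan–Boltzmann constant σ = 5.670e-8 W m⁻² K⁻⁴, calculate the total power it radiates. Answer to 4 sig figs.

Lateral area A = 2πrL = 2π×3.679×10⁻⁴×0.06409 = 1.48149×10⁻⁴ m².
P = σAT⁴ = 5.670×10⁻⁸ × 1.48149×10⁻⁴ × (2449)⁴ = 302.2 W.

P ≈ 302.2 W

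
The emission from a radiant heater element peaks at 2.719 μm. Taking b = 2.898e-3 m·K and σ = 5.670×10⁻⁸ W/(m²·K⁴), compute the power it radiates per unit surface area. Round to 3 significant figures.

Wien's law: T = b/λ_max = 2.898×10⁻³/2.719×10⁻⁶ = 1065.83 K.
Then I = σT⁴ = 5.670×10⁻⁸×(1065.83)⁴ = 7.32×10⁴ W/m².

I ≈ 7.32×10⁴ W/m²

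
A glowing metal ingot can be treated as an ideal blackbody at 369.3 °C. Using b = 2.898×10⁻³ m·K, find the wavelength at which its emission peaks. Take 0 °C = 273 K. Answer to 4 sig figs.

T = 369.3 °C + 273 = 642.3 K.
Wien's displacement law: λ_max = b/T = (2.898×10⁻³ m·K)/(642.3 K) = 4.5119×10⁻⁶ m.
That is 4.512 μm, in the infrared range.

λ_max ≈ 4.512 μm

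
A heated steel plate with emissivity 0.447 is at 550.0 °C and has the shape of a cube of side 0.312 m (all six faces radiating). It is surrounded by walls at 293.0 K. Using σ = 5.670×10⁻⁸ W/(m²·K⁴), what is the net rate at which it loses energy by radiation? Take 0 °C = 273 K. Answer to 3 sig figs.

Net loss ≈ 6.68×10³ W

T = 550.0 °C + 273 = 823.0 K.
Area A = 6s² = 6×(0.312 m)² = 0.584064 m².
Net radiated power P_net = εσA(T⁴ − T₀⁴) = 0.447×5.670×10⁻⁸×0.584064×(823.0⁴ − 293.0⁴).
T⁴ − T₀⁴ = 4.58775×10¹¹ − 7.37005×10⁹ = 4.51405×10¹¹ K⁴, so P_net = 6.68×10³ W.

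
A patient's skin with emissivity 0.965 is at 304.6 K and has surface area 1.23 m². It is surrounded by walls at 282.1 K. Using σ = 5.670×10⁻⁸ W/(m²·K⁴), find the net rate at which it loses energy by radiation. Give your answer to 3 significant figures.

Net loss ≈ 153 W

Area A = 1.23 m².
Net radiated power P_net = εσA(T⁴ − T₀⁴) = 0.965×5.670×10⁻⁸×1.23×(304.6⁴ − 282.1⁴).
T⁴ − T₀⁴ = 8.60834×10⁹ − 6.33304×10⁹ = 2.27530×10⁹ K⁴, so P_net = 153 W.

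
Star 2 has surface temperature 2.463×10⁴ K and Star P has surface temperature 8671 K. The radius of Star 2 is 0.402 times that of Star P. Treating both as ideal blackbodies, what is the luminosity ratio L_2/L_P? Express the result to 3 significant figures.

L ∝ R²T⁴, so L_2/L_P = (R_2/R_P)²(T_2/T_P)⁴ = (0.402)² × (2.463×10⁴/8671)⁴ = 0.161604 × 65.1000 = 10.5.

L_2/L_P ≈ 10.5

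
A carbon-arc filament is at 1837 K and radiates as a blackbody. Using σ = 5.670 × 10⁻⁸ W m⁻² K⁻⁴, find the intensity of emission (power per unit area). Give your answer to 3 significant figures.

I ≈ 6.46×10⁵ W/m²

Stefan–Boltzmann: I = σT⁴ = 5.670×10⁻⁸ × (1837)⁴ = 6.46×10⁵ W/m².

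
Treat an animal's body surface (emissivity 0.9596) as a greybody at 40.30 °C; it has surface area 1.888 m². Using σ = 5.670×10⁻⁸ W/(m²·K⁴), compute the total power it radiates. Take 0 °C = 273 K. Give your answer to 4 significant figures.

T = 40.30 °C + 273 = 313.30 K.
Area A = 1.888 m².
P = εσAT⁴ = 0.9596 × 5.670×10⁻⁸ × 1.888 × (313.30)⁴ = 989.7 W.

P ≈ 989.7 W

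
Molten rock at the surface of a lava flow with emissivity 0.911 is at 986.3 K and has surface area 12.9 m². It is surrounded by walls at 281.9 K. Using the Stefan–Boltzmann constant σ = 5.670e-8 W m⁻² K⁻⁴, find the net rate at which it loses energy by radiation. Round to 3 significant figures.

Net loss ≈ 6.26×10⁵ W

Area A = 12.9 m².
Net radiated power P_net = εσA(T⁴ − T₀⁴) = 0.911×5.670×10⁻⁸×12.9×(986.3⁴ − 281.9⁴).
T⁴ − T₀⁴ = 9.46316×10¹¹ − 6.31510×10⁹ = 9.40001×10¹¹ K⁴, so P_net = 6.26×10⁵ W.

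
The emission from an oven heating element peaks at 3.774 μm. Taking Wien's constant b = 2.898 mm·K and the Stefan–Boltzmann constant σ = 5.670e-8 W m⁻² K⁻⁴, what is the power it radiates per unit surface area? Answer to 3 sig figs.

I ≈ 1.97×10⁴ W/m²

Wien's law: T = b/λ_max = 2.898×10⁻³/3.774×10⁻⁶ = 767.886 K.
Then I = σT⁴ = 5.670×10⁻⁸×(767.886)⁴ = 1.97×10⁴ W/m².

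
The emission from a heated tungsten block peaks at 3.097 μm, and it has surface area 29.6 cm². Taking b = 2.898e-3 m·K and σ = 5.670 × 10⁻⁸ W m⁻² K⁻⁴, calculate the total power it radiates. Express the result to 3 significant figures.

Wien's law: T = b/λ_max = 2.898×10⁻³/3.097×10⁻⁶ = 935.744 K.
Area A = 29.6 cm² = 2.96×10⁻³ m².
Then P = σAT⁴ = 5.670×10⁻⁸×2.96×10⁻³×(935.744)⁴ = 129 W.

P ≈ 129 W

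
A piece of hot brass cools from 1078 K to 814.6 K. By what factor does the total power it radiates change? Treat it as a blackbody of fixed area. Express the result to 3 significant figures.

P₂/P₁ ≈ 0.326

P ∝ T⁴, so P₂/P₁ = (T₂/T₁)⁴ = (814.6/1078)⁴ = (0.755659)⁴ = 0.326.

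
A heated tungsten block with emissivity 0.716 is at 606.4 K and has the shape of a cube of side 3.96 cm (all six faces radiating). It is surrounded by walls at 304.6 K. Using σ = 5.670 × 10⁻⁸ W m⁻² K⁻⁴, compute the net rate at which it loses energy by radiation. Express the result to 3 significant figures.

Area A = 6s² = 6×(0.0396 m)² = 9.40896×10⁻³ m².
Net radiated power P_net = εσA(T⁴ − T₀⁴) = 0.716×5.670×10⁻⁸×9.40896×10⁻³×(606.4⁴ − 304.6⁴).
T⁴ − T₀⁴ = 1.35219×10¹¹ − 8.60834×10⁹ = 1.26611×10¹¹ K⁴, so P_net = 48.4 W.

Net loss ≈ 48.4 W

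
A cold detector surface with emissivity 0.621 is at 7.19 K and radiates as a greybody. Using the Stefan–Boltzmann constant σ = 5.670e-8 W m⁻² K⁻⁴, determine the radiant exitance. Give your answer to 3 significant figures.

I ≈ 9.41×10⁻⁵ W/m²

Stefan–Boltzmann: I = εσT⁴ = 0.621 × 5.670×10⁻⁸ × (7.19)⁴ = 9.41×10⁻⁵ W/m².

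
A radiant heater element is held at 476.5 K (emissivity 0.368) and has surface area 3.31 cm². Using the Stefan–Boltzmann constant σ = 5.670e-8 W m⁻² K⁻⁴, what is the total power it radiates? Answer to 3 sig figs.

Area A = 3.31 cm² = 3.31×10⁻⁴ m².
P = εσAT⁴ = 0.368 × 5.670×10⁻⁸ × 3.31×10⁻⁴ × (476.5)⁴ = 0.356 W.

P ≈ 0.356 W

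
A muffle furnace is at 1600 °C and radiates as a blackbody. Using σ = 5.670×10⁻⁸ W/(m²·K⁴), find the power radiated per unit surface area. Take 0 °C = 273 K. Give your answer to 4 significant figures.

I ≈ 6.978×10⁵ W/m²

T = 1600 °C + 273 = 1873 K.
Stefan–Boltzmann: I = σT⁴ = 5.670×10⁻⁸ × (1873)⁴ = 6.978×10⁵ W/m².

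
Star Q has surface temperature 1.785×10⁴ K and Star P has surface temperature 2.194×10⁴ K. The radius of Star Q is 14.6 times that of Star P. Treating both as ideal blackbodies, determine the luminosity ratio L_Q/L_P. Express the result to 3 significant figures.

L_Q/L_P ≈ 93.4

L ∝ R²T⁴, so L_Q/L_P = (R_Q/R_P)²(T_Q/T_P)⁴ = (14.6)² × (1.785×10⁴/2.194×10⁴)⁴ = 213.16 × 0.438133 = 93.4.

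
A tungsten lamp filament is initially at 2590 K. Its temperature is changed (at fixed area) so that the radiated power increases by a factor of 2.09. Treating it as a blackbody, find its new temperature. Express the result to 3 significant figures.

P ∝ T⁴, so T₂/T₁ = (P₂/P₁)^(1/4) = (2.09)^(1/4) = 1.20237.
T₂ = 2590 × 1.20237 = 3.11×10³ K.

T₂ ≈ 3.11×10³ K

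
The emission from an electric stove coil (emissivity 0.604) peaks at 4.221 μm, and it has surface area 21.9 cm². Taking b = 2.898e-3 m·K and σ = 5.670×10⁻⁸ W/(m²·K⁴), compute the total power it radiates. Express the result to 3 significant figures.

P ≈ 16.7 W

Wien's law: T = b/λ_max = 2.898×10⁻³/4.221×10⁻⁶ = 686.567 K.
Area A = 21.9 cm² = 2.19×10⁻³ m².
Then P = εσAT⁴ = 0.604×5.670×10⁻⁸×2.19×10⁻³×(686.567)⁴ = 16.7 W.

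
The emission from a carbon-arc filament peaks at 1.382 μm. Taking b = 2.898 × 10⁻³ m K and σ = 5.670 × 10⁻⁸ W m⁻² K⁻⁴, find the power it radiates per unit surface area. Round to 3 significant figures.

Wien's law: T = b/λ_max = 2.898×10⁻³/1.382×10⁻⁶ = 2096.96 K.
Then I = σT⁴ = 5.670×10⁻⁸×(2096.96)⁴ = 1.10×10⁶ W/m².

I ≈ 1.10×10⁶ W/m²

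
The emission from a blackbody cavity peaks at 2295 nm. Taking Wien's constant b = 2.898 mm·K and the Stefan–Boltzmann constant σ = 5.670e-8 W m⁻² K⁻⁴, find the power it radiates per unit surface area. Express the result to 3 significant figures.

I ≈ 1.44×10⁵ W/m²

Wien's law: T = b/λ_max = 2.898×10⁻³/2.295×10⁻⁶ = 1262.75 K.
Then I = σT⁴ = 5.670×10⁻⁸×(1262.75)⁴ = 1.44×10⁵ W/m².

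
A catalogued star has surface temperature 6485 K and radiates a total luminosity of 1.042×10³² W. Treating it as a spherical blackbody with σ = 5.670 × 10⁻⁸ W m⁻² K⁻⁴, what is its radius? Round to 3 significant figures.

L = 4πR²σT⁴ ⇒ R = √(L/(4πσT⁴)).
σT⁴ = 1.00282×10⁸ W/m², so R = √(1.042×10³²/(4π×1.00282×10⁸)) = 2.88×10¹¹ m.

R ≈ 2.88×10¹¹ m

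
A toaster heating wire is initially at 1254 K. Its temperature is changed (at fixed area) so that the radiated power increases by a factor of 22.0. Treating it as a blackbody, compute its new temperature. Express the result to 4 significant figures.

T₂ ≈ 2716 K

P ∝ T⁴, so T₂/T₁ = (P₂/P₁)^(1/4) = (22.0)^(1/4) = 2.16574.
T₂ = 1254 × 2.16574 = 2716 K.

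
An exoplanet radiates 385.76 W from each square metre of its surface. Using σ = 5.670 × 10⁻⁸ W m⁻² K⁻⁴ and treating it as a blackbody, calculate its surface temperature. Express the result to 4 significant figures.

I = σT⁴, so T = (I/σ)^(1/4) = (385.76/(5.670×10⁻⁸))^(1/4) = 287.2 K.

T ≈ 287.2 K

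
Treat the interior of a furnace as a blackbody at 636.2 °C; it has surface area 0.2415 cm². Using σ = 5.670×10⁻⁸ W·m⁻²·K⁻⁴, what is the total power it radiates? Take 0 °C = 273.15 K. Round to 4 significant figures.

T = 636.2 °C + 273.15 = 909.35 K.
Area A = 0.2415 cm² = 2.415×10⁻⁵ m².
P = σAT⁴ = 5.670×10⁻⁸ × 2.415×10⁻⁵ × (909.35)⁴ = 0.9363 W.

P ≈ 0.9363 W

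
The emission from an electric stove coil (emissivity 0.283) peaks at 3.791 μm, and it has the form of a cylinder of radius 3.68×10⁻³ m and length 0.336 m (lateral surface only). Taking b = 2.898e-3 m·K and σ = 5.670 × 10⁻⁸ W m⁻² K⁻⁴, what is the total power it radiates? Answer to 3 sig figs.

Wien's law: T = b/λ_max = 2.898×10⁻³/3.791×10⁻⁶ = 764.442 K.
Lateral area A = 2πrL = 2π×3.68×10⁻³×0.336 = 7.76903×10⁻³ m².
Then P = εσAT⁴ = 0.283×5.670×10⁻⁸×7.76903×10⁻³×(764.442)⁴ = 42.6 W.

P ≈ 42.6 W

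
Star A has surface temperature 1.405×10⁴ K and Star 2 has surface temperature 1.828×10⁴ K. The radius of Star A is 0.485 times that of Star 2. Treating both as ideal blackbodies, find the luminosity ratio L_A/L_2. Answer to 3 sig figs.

L_A/L_2 ≈ 0.0821

L ∝ R²T⁴, so L_A/L_2 = (R_A/R_2)²(T_A/T_2)⁴ = (0.485)² × (1.405×10⁴/1.828×10⁴)⁴ = 0.235225 × 0.348980 = 0.0821.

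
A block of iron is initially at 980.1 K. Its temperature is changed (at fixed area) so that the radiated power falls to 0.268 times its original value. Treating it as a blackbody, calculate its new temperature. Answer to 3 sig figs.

T₂ ≈ 705 K

P ∝ T⁴, so T₂/T₁ = (P₂/P₁)^(1/4) = (0.268)^(1/4) = 0.719505.
T₂ = 980.1 × 0.719505 = 705 K.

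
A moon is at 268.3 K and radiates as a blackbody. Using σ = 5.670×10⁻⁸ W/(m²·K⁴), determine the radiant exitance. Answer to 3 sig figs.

I ≈ 294 W/m²

Stefan–Boltzmann: I = σT⁴ = 5.670×10⁻⁸ × (268.3)⁴ = 294 W/m².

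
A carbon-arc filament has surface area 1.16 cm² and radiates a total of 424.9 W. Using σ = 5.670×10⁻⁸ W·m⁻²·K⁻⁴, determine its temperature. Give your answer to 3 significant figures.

Area A = 1.16 cm² = 1.16×10⁻⁴ m².
P = σAT⁴ ⇒ T = (P/(σA))^(1/4) = (424.9/(5.670×10⁻⁸×1.16×10⁻⁴))^(1/4) = 2.84×10³ K.

T ≈ 2.84×10³ K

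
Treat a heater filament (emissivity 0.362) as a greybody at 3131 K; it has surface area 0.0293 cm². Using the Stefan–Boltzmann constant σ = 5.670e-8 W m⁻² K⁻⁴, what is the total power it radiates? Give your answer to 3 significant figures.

P ≈ 5.78 W

Area A = 0.0293 cm² = 2.93×10⁻⁶ m².
P = εσAT⁴ = 0.362 × 5.670×10⁻⁸ × 2.93×10⁻⁶ × (3131)⁴ = 5.78 W.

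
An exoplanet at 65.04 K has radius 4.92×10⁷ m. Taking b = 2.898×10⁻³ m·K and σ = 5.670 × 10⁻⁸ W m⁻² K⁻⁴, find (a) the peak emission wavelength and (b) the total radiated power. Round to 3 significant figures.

(a) λ_max = b/T = 2.898×10⁻³/65.04 = 4.456×10⁻⁵ m = 44.6 μm.
Surface area A = 4πR² = 4π(4.92×10⁷ m)² = 3.04187×10¹⁶ m².
(b) P = σAT⁴ = 5.670×10⁻⁸×3.04187×10¹⁶×(65.04)⁴ = 3.09×10¹⁶ W.

λ_max ≈ 44.6 μm; P ≈ 3.09×10¹⁶ W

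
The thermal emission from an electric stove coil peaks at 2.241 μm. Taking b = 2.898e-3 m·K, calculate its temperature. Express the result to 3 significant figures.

Wien's law gives T = b/λ_max = (2.898×10⁻³ m·K)/(2.241×10⁻⁶ m) = 1.29×10³ K.

T ≈ 1.29×10³ K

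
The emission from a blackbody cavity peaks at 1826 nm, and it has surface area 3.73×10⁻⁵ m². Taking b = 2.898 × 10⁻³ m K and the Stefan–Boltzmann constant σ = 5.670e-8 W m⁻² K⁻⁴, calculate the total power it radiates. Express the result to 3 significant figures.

P ≈ 13.4 W

Wien's law: T = b/λ_max = 2.898×10⁻³/1.826×10⁻⁶ = 1587.08 K.
Area A = 3.73×10⁻⁵ m².
Then P = σAT⁴ = 5.670×10⁻⁸×3.73×10⁻⁵×(1587.08)⁴ = 13.4 W.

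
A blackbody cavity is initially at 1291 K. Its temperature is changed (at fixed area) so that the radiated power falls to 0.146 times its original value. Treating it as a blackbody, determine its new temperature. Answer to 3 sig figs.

P ∝ T⁴, so T₂/T₁ = (P₂/P₁)^(1/4) = (0.146)^(1/4) = 0.618142.
T₂ = 1291 × 0.618142 = 798 K.

T₂ ≈ 798 K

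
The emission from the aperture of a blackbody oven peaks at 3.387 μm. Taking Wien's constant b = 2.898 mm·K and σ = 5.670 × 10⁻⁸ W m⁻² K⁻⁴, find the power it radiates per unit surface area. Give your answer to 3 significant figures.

I ≈ 3.04×10⁴ W/m²

Wien's law: T = b/λ_max = 2.898×10⁻³/3.387×10⁻⁶ = 855.624 K.
Then I = σT⁴ = 5.670×10⁻⁸×(855.624)⁴ = 3.04×10⁴ W/m².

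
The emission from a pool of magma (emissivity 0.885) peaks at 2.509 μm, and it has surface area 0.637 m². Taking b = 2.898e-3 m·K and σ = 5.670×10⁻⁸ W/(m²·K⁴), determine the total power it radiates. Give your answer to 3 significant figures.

Wien's law: T = b/λ_max = 2.898×10⁻³/2.509×10⁻⁶ = 1155.04 K.
Area A = 0.637 m².
Then P = εσAT⁴ = 0.885×5.670×10⁻⁸×0.637×(1155.04)⁴ = 5.69×10⁴ W.

P ≈ 5.69×10⁴ W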